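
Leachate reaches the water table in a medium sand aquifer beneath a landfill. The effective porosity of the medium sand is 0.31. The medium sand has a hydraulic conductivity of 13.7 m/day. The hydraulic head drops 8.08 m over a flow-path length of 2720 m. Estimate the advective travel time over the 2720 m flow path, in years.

Hydraulic gradient i = Δh / L = 8.08 / 2720 = 0.002971.
Darcy flux q = K · i = 13.70 × 0.002971 = 0.04070 m/day.
Seepage velocity v = q / n_e = 0.04070 / 0.31 = 0.1313 m/day.
Travel time t = L / v = 2720 / 0.1313 = 20719 days = 56.73 years.

56.7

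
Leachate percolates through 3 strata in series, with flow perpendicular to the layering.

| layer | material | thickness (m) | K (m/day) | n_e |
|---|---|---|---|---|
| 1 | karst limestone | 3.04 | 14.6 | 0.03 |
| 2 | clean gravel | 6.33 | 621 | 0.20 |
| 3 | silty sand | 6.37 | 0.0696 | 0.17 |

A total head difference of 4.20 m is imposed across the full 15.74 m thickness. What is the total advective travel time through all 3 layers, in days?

With flow normal to the layers, continuity requires the same specific discharge q through every layer.
Σ(b_i/K_i) = 3.04/14.6 + 6.33/621 + 6.37/0.0696 = 91.74 d.
q = Δh / Σ(b_i/K_i) = 4.20 / 91.74 = 0.04578 m/day.
In each layer the seepage velocity is v_i = q/n_i, so the layer transit time is t_i = b_i·n_i / q:
  layer 1 (karst limestone): t_1 = 3.04 × 0.03 / 0.04578 = 1.992 d
  layer 2 (clean gravel): t_2 = 6.33 × 0.20 / 0.04578 = 27.65 d
  layer 3 (silty sand): t_3 = 6.37 × 0.17 / 0.04578 = 23.65 d
Total t = Σ t_i = 53.30 days.

53.3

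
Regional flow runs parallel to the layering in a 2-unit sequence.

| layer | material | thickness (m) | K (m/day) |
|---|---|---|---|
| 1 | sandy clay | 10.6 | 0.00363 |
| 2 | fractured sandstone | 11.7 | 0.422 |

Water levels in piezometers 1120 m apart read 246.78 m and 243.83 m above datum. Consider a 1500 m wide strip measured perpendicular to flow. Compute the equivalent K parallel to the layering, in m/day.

Flow is parallel to layering, so each bed carries its own Darcy discharge and the transmissivities add.
Σ(K_i·b_i) = 0.00363×10.6 + 0.422×11.7 = 4.976 m²/day.
Total thickness b = 22.30 m, so K_eq = Σ(K_i·b_i)/b = 0.2231 m/day.

0.223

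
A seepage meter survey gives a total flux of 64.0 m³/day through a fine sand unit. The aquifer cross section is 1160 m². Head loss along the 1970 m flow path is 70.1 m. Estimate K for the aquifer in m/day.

1.55

Hydraulic gradient i = Δh / L = 70.1 / 1970 = 0.03558.
From Q = K·A·i, K = Q / (A·i) = 64.0 / (1160 × 0.03558) = 1.550 m/day.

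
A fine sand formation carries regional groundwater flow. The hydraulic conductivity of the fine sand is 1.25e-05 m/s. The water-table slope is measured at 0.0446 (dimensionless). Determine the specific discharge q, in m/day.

0.0482

Convert K: 1.25e-05 m/s × 86400 = 1.080 m/day.
Hydraulic gradient i = 0.0446.
Specific discharge q = K · i = 1.080 × 0.04460 = 0.04817 m/day.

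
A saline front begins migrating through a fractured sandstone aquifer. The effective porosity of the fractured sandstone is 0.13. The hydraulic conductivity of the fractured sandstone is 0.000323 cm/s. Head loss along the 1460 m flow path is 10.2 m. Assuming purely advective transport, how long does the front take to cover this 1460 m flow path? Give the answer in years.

267

Convert K: 0.000323 cm/s × 864 = 0.2791 m/day.
Hydraulic gradient i = Δh / L = 10.2 / 1460 = 0.006986.
Darcy flux q = K · i = 0.2791 × 0.006986 = 0.001950 m/day.
Seepage velocity v = q / n_e = 0.001950 / 0.13 = 0.01500 m/day.
Travel time t = L / v = 1460 / 0.01500 = 97349 days = 266.5 years.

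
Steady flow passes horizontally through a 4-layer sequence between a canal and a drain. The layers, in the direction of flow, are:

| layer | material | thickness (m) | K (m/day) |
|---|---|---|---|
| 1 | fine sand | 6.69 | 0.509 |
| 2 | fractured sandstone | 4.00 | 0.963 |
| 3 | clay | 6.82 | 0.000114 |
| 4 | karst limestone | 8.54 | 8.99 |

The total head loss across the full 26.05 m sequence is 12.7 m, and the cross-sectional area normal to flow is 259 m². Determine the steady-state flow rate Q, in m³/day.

0.0550

Flow is perpendicular to layering, so the layers act in series and the equivalent K is the thickness-weighted harmonic mean.
Total thickness L = 6.69 + 4.00 + 6.82 + 8.54 = 26.05 m.
Σ(b_i/K_i) = 6.69/0.509 + 4.00/0.963 + 6.82/0.000114 + 8.54/8.99 = 59843 d.
K_eq = L / Σ(b_i/K_i) = 26.05 / 59843 = 0.0004353 m/day.
Q = K_eq · A · (Δh/L) = 0.0004353 × 259 × (12.7/26.05) = 0.05497 m³/day.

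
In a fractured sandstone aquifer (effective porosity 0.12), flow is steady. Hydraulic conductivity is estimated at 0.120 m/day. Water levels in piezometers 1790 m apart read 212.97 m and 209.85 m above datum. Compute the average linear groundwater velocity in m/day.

0.00174

Hydraulic gradient i = (212.97 − 209.85) / 1790 = 3.12 / 1790 = 0.001743.
Darcy flux q = K · i = 0.1200 × 0.001743 = 0.0002092 m/day.
Seepage velocity v = q / n_e = 0.0002092 / 0.12 = 0.001743 m/day.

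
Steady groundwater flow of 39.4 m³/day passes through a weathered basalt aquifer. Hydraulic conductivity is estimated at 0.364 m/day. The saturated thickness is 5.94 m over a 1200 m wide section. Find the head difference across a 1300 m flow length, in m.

Cross-sectional area A = 1200 × 5.94 = 7128 m².
From Q = K·A·i, i = Q / (K·A) = 39.4 / (0.3640 × 7128) = 0.01519.
Head loss Δh = i · L = 0.01519 × 1300 = 19.74 m.

19.7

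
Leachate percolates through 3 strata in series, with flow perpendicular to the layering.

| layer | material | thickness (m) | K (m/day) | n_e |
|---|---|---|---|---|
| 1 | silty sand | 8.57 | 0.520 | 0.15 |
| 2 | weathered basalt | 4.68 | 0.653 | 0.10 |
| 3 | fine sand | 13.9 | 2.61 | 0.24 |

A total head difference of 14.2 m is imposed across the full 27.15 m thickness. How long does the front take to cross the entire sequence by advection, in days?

10.4

With flow normal to the layers, continuity requires the same specific discharge q through every layer.
Σ(b_i/K_i) = 8.57/0.520 + 4.68/0.653 + 13.9/2.61 = 28.97 d.
q = Δh / Σ(b_i/K_i) = 14.2 / 28.97 = 0.4901 m/day.
In each layer the seepage velocity is v_i = q/n_i, so the layer transit time is t_i = b_i·n_i / q:
  layer 1 (silty sand): t_1 = 8.57 × 0.15 / 0.4901 = 2.623 d
  layer 2 (weathered basalt): t_2 = 4.68 × 0.10 / 0.4901 = 0.9549 d
  layer 3 (fine sand): t_3 = 13.9 × 0.24 / 0.4901 = 6.807 d
Total t = Σ t_i = 10.38 days.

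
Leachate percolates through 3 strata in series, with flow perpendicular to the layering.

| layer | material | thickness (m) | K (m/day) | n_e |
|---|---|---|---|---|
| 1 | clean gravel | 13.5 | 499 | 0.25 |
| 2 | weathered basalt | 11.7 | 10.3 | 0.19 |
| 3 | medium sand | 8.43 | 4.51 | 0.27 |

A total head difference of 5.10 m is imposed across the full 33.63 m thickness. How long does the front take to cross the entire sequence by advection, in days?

With flow normal to the layers, continuity requires the same specific discharge q through every layer.
Σ(b_i/K_i) = 13.5/499 + 11.7/10.3 + 8.43/4.51 = 3.032 d.
q = Δh / Σ(b_i/K_i) = 5.10 / 3.032 = 1.682 m/day.
In each layer the seepage velocity is v_i = q/n_i, so the layer transit time is t_i = b_i·n_i / q:
  layer 1 (clean gravel): t_1 = 13.5 × 0.25 / 1.682 = 2.007 d
  layer 2 (weathered basalt): t_2 = 11.7 × 0.19 / 1.682 = 1.322 d
  layer 3 (medium sand): t_3 = 8.43 × 0.27 / 1.682 = 1.353 d
Total t = Σ t_i = 4.681 days.

4.68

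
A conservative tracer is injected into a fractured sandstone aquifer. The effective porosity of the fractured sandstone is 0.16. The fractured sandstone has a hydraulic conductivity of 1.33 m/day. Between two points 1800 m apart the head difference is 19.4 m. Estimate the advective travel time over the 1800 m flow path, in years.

55.0

Hydraulic gradient i = Δh / L = 19.4 / 1800 = 0.01078.
Darcy flux q = K · i = 1.330 × 0.01078 = 0.01433 m/day.
Seepage velocity v = q / n_e = 0.01433 / 0.16 = 0.08959 m/day.
Travel time t = L / v = 1800 / 0.08959 = 20091 days = 55.01 years.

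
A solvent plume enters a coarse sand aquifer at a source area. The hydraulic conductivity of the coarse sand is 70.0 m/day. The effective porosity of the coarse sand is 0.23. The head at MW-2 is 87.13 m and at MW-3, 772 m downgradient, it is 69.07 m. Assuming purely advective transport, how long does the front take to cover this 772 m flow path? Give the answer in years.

Hydraulic gradient i = (87.13 − 69.07) / 772 = 18.06 / 772 = 0.02339.
Darcy flux q = K · i = 70.00 × 0.02339 = 1.638 m/day.
Seepage velocity v = q / n_e = 1.638 / 0.23 = 7.120 m/day.
Travel time t = L / v = 772 / 7.120 = 108.4 days = 0.2969 years.

0.297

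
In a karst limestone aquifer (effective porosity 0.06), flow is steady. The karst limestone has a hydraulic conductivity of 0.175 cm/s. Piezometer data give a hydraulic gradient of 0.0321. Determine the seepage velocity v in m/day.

80.9

Convert K: 0.175 cm/s × 864 = 151.2 m/day.
Hydraulic gradient i = 0.0321.
Darcy flux q = K · i = 151.2 × 0.03210 = 4.854 m/day.
Seepage velocity v = q / n_e = 4.854 / 0.06 = 80.89 m/day.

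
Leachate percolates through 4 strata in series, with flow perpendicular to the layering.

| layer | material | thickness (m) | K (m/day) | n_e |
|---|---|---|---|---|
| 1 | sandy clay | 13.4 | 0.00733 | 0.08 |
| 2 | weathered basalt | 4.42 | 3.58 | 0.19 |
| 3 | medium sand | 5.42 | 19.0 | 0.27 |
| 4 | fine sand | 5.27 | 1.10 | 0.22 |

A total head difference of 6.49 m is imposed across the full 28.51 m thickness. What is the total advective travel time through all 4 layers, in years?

3.51

With flow normal to the layers, continuity requires the same specific discharge q through every layer.
Σ(b_i/K_i) = 13.4/0.00733 + 4.42/3.58 + 5.42/19.0 + 5.27/1.10 = 1834 d.
q = Δh / Σ(b_i/K_i) = 6.49 / 1834 = 0.003538 m/day.
In each layer the seepage velocity is v_i = q/n_i, so the layer transit time is t_i = b_i·n_i / q:
  layer 1 (sandy clay): t_1 = 13.4 × 0.08 / 0.003538 = 303.0 d
  layer 2 (weathered basalt): t_2 = 4.42 × 0.19 / 0.003538 = 237.4 d
  layer 3 (medium sand): t_3 = 5.42 × 0.27 / 0.003538 = 413.6 d
  layer 4 (fine sand): t_4 = 5.27 × 0.22 / 0.003538 = 327.7 d
Total t = Σ t_i = 1282 days = 3.509 years.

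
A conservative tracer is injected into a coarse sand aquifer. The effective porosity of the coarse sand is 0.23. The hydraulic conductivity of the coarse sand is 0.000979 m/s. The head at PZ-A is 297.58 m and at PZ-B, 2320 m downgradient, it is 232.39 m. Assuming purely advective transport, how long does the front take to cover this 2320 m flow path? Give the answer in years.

Convert K: 0.000979 m/s × 86400 = 84.59 m/day.
Hydraulic gradient i = (297.58 − 232.39) / 2320 = 65.19 / 2320 = 0.02810.
Darcy flux q = K · i = 84.59 × 0.02810 = 2.377 m/day.
Seepage velocity v = q / n_e = 2.377 / 0.23 = 10.33 m/day.
Travel time t = L / v = 2320 / 10.33 = 224.5 days = 0.6147 years.

0.615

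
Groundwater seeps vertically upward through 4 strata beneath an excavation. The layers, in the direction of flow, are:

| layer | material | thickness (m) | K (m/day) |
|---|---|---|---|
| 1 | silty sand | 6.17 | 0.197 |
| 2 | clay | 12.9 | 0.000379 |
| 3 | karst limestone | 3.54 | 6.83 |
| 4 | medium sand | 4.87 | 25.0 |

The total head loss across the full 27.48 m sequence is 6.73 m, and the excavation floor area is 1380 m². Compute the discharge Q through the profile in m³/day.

0.273

Flow is perpendicular to layering, so the layers act in series and the equivalent K is the thickness-weighted harmonic mean.
Total thickness L = 6.17 + 12.9 + 3.54 + 4.87 = 27.48 m.
Σ(b_i/K_i) = 6.17/0.197 + 12.9/0.000379 + 3.54/6.83 + 4.87/25.0 = 34069 d.
K_eq = L / Σ(b_i/K_i) = 27.48 / 34069 = 0.0008066 m/day.
Q = K_eq · A · (Δh/L) = 0.0008066 × 1380 × (6.73/27.48) = 0.2726 m³/day.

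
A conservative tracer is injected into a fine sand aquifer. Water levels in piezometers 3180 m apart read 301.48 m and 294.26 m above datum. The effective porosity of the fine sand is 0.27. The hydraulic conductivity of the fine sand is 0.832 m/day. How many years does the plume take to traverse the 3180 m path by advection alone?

1240

Hydraulic gradient i = (301.48 − 294.26) / 3180 = 7.22 / 3180 = 0.002270.
Darcy flux q = K · i = 0.8320 × 0.002270 = 0.001889 m/day.
Seepage velocity v = q / n_e = 0.001889 / 0.27 = 0.006996 m/day.
Travel time t = L / v = 3180 / 0.006996 = 4.545e+05 days = 1244 years.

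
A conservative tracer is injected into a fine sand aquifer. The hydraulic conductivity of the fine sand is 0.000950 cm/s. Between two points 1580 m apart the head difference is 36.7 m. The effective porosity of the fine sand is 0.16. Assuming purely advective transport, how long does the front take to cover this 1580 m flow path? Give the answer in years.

Convert K: 0.000950 cm/s × 864 = 0.8208 m/day.
Hydraulic gradient i = Δh / L = 36.7 / 1580 = 0.02323.
Darcy flux q = K · i = 0.8208 × 0.02323 = 0.01907 m/day.
Seepage velocity v = q / n_e = 0.01907 / 0.16 = 0.1192 m/day.
Travel time t = L / v = 1580 / 0.1192 = 13260 days = 36.30 years.

36.3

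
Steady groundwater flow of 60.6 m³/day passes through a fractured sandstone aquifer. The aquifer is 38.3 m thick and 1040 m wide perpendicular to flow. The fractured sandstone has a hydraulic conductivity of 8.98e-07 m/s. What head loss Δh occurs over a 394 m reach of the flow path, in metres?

Convert K: 8.98e-07 m/s × 86400 = 0.07759 m/day.
Cross-sectional area A = 1040 × 38.3 = 39832 m².
From Q = K·A·i, i = Q / (K·A) = 60.6 / (0.07759 × 39832) = 0.01961.
Head loss Δh = i · L = 0.01961 × 394 = 7.726 m.

7.73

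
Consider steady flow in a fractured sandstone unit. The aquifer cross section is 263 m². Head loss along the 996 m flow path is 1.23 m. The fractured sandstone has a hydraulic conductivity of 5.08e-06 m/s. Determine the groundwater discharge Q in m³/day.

Convert K: 5.08e-06 m/s × 86400 = 0.4389 m/day.
Hydraulic gradient i = Δh / L = 1.23 / 996 = 0.001235.
Darcy's law: Q = K · A · i = 0.4389 × 263.0 × 0.001235 = 0.1426 m³/day.

0.143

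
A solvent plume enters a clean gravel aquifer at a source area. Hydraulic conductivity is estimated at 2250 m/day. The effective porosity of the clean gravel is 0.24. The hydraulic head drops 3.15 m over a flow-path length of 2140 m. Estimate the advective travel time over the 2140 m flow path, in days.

155

Hydraulic gradient i = Δh / L = 3.15 / 2140 = 0.001472.
Darcy flux q = K · i = 2250 × 0.001472 = 3.312 m/day.
Seepage velocity v = q / n_e = 3.312 / 0.24 = 13.80 m/day.
Travel time t = L / v = 2140 / 13.80 = 155.1 days.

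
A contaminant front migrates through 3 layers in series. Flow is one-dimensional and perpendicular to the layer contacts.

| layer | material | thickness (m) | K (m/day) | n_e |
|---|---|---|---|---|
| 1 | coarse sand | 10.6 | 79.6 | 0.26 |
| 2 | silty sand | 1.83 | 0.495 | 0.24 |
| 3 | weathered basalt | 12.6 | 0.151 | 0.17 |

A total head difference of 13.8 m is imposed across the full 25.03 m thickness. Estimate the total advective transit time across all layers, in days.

With flow normal to the layers, continuity requires the same specific discharge q through every layer.
Σ(b_i/K_i) = 10.6/79.6 + 1.83/0.495 + 12.6/0.151 = 87.27 d.
q = Δh / Σ(b_i/K_i) = 13.8 / 87.27 = 0.1581 m/day.
In each layer the seepage velocity is v_i = q/n_i, so the layer transit time is t_i = b_i·n_i / q:
  layer 1 (coarse sand): t_1 = 10.6 × 0.26 / 0.1581 = 17.43 d
  layer 2 (silty sand): t_2 = 1.83 × 0.24 / 0.1581 = 2.778 d
  layer 3 (weathered basalt): t_3 = 12.6 × 0.17 / 0.1581 = 13.55 d
Total t = Σ t_i = 33.75 days.

33.8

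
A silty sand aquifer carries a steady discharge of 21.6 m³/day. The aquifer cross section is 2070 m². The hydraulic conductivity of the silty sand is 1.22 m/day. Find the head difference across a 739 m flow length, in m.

6.32

From Q = K·A·i, i = Q / (K·A) = 21.6 / (1.220 × 2070) = 0.008553.
Head loss Δh = i · L = 0.008553 × 739 = 6.321 m.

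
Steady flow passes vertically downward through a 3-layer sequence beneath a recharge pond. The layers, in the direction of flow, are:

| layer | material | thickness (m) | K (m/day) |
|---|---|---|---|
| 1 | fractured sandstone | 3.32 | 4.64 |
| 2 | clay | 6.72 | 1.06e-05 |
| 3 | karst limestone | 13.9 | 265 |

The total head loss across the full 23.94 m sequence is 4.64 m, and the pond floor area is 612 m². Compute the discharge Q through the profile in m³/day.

0.00448

Flow is perpendicular to layering, so the layers act in series and the equivalent K is the thickness-weighted harmonic mean.
Total thickness L = 3.32 + 6.72 + 13.9 = 23.94 m.
Σ(b_i/K_i) = 3.32/4.64 + 6.72/1.06e-05 + 13.9/265 = 6.340e+05 d.
K_eq = L / Σ(b_i/K_i) = 23.94 / 6.340e+05 = 3.776e-05 m/day.
Q = K_eq · A · (Δh/L) = 3.776e-05 × 612 × (4.64/23.94) = 0.004479 m³/day.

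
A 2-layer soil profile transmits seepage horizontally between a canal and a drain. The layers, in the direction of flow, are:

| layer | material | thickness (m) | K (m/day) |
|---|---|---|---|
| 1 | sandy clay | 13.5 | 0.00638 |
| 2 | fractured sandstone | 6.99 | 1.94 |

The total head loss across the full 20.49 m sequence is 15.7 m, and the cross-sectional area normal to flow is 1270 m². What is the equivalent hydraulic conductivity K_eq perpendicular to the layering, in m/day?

0.00967

Flow is perpendicular to layering, so the layers act in series and the equivalent K is the thickness-weighted harmonic mean.
Total thickness L = 13.5 + 6.99 = 20.49 m.
Σ(b_i/K_i) = 13.5/0.00638 + 6.99/1.94 = 2120 d.
K_eq = L / Σ(b_i/K_i) = 20.49 / 2120 = 0.009667 m/day.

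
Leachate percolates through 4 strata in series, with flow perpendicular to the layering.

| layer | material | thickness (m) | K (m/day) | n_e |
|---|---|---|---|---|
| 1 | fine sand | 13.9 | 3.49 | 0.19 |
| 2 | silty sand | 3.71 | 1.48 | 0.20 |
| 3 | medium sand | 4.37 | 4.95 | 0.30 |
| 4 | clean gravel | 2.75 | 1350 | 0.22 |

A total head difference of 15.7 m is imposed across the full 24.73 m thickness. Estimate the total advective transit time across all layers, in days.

2.49

With flow normal to the layers, continuity requires the same specific discharge q through every layer.
Σ(b_i/K_i) = 13.9/3.49 + 3.71/1.48 + 4.37/4.95 + 2.75/1350 = 7.374 d.
q = Δh / Σ(b_i/K_i) = 15.7 / 7.374 = 2.129 m/day.
In each layer the seepage velocity is v_i = q/n_i, so the layer transit time is t_i = b_i·n_i / q:
  layer 1 (fine sand): t_1 = 13.9 × 0.19 / 2.129 = 1.241 d
  layer 2 (silty sand): t_2 = 3.71 × 0.20 / 2.129 = 0.3485 d
  layer 3 (medium sand): t_3 = 4.37 × 0.30 / 2.129 = 0.6158 d
  layer 4 (clean gravel): t_4 = 2.75 × 0.22 / 2.129 = 0.2842 d
Total t = Σ t_i = 2.489 days.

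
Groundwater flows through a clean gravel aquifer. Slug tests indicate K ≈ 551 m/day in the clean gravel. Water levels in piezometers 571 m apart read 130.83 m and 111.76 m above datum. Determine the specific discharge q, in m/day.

Hydraulic gradient i = (130.83 − 111.76) / 571 = 19.07 / 571 = 0.03340.
Specific discharge q = K · i = 551.0 × 0.03340 = 18.40 m/day.

18.4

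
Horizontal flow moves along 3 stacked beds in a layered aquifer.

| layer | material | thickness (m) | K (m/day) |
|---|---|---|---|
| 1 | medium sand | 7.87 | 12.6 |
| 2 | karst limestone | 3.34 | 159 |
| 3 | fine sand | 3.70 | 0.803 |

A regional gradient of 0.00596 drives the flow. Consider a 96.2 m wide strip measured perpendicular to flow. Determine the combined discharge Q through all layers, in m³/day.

Flow is parallel to layering, so each bed carries its own Darcy discharge and the transmissivities add.
Σ(K_i·b_i) = 12.6×7.87 + 159×3.34 + 0.803×3.70 = 633.2 m²/day.
Hydraulic gradient i = 0.00596.
Q = Σ(K_i·b_i) · W · i = 633.2 × 96.2 × 0.005960 = 363.0 m³/day.

363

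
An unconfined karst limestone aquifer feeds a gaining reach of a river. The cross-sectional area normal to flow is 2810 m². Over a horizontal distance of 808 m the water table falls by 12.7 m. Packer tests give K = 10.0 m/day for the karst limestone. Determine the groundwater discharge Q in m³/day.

Hydraulic gradient i = Δh / L = 12.7 / 808 = 0.01572.
Darcy's law: Q = K · A · i = 10.00 × 2810 × 0.01572 = 441.7 m³/day.

442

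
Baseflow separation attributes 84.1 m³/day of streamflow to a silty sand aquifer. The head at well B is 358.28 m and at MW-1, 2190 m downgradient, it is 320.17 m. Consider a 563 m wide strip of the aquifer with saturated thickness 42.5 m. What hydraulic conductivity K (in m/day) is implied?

Cross-sectional area A = 563 × 42.5 = 23928 m².
Hydraulic gradient i = (358.28 − 320.17) / 2190 = 38.11 / 2190 = 0.01740.
From Q = K·A·i, K = Q / (A·i) = 84.1 / (23928 × 0.01740) = 0.2020 m/day.

0.202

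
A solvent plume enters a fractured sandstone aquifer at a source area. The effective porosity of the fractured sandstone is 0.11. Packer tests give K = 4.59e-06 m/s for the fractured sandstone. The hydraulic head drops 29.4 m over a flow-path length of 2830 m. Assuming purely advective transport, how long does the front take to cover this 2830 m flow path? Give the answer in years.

Convert K: 4.59e-06 m/s × 86400 = 0.3966 m/day.
Hydraulic gradient i = Δh / L = 29.4 / 2830 = 0.01039.
Darcy flux q = K · i = 0.3966 × 0.01039 = 0.004120 m/day.
Seepage velocity v = q / n_e = 0.004120 / 0.11 = 0.03745 m/day.
Travel time t = L / v = 2830 / 0.03745 = 75560 days = 206.9 years.

207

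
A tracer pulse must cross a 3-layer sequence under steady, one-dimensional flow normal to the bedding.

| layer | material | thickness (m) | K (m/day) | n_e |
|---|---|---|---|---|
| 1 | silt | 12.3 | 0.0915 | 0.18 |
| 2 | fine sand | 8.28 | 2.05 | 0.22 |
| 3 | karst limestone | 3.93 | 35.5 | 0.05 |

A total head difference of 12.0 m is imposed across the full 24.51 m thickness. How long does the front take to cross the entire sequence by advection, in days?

With flow normal to the layers, continuity requires the same specific discharge q through every layer.
Σ(b_i/K_i) = 12.3/0.0915 + 8.28/2.05 + 3.93/35.5 = 138.6 d.
q = Δh / Σ(b_i/K_i) = 12.0 / 138.6 = 0.08660 m/day.
In each layer the seepage velocity is v_i = q/n_i, so the layer transit time is t_i = b_i·n_i / q:
  layer 1 (silt): t_1 = 12.3 × 0.18 / 0.08660 = 25.57 d
  layer 2 (fine sand): t_2 = 8.28 × 0.22 / 0.08660 = 21.04 d
  layer 3 (karst limestone): t_3 = 3.93 × 0.05 / 0.08660 = 2.269 d
Total t = Σ t_i = 48.87 days.

48.9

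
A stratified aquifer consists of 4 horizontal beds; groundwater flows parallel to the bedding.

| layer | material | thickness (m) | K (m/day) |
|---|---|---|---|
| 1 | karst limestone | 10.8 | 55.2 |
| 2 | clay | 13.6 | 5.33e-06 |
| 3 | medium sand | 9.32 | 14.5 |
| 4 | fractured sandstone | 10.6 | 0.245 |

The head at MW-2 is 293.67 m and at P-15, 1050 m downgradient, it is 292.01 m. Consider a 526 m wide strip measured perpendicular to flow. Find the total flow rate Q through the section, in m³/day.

610

Flow is parallel to layering, so each bed carries its own Darcy discharge and the transmissivities add.
Σ(K_i·b_i) = 55.2×10.8 + 5.33e-06×13.6 + 14.5×9.32 + 0.245×10.6 = 733.9 m²/day.
Hydraulic gradient i = (293.67 − 292.01) / 1050 = 1.66 / 1050 = 0.001581.
Q = Σ(K_i·b_i) · W · i = 733.9 × 526 × 0.001581 = 610.3 m³/day.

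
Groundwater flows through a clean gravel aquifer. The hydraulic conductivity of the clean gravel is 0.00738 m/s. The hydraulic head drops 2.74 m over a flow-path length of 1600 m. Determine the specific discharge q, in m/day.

1.09

Convert K: 0.00738 m/s × 86400 = 637.6 m/day.
Hydraulic gradient i = Δh / L = 2.74 / 1600 = 0.001713.
Specific discharge q = K · i = 637.6 × 0.001713 = 1.092 m/day.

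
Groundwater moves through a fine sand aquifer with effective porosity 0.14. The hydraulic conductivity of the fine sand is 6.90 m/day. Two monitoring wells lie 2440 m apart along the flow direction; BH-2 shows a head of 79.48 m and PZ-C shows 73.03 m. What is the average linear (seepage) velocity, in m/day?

0.130

Hydraulic gradient i = (79.48 − 73.03) / 2440 = 6.45 / 2440 = 0.002643.
Darcy flux q = K · i = 6.900 × 0.002643 = 0.01824 m/day.
Seepage velocity v = q / n_e = 0.01824 / 0.14 = 0.1303 m/day.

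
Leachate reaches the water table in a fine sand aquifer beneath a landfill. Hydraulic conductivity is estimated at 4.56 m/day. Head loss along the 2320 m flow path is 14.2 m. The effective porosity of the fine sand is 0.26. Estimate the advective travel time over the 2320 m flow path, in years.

59.2

Hydraulic gradient i = Δh / L = 14.2 / 2320 = 0.006121.
Darcy flux q = K · i = 4.560 × 0.006121 = 0.02791 m/day.
Seepage velocity v = q / n_e = 0.02791 / 0.26 = 0.1073 m/day.
Travel time t = L / v = 2320 / 0.1073 = 21612 days = 59.17 years.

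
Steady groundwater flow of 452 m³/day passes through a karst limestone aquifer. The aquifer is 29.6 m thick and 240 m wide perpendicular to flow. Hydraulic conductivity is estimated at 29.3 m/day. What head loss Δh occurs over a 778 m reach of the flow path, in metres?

1.69

Cross-sectional area A = 240 × 29.6 = 7104 m².
From Q = K·A·i, i = Q / (K·A) = 452 / (29.30 × 7104) = 0.002172.
Head loss Δh = i · L = 0.002172 × 778 = 1.689 m.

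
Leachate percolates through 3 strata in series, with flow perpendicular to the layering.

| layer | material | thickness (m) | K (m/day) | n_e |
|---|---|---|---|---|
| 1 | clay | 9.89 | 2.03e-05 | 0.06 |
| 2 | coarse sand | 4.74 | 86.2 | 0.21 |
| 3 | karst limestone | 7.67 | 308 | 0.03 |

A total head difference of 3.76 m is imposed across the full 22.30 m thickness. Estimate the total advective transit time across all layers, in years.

645

With flow normal to the layers, continuity requires the same specific discharge q through every layer.
Σ(b_i/K_i) = 9.89/2.03e-05 + 4.74/86.2 + 7.67/308 = 4.872e+05 d.
q = Δh / Σ(b_i/K_i) = 3.76 / 4.872e+05 = 7.718e-06 m/day.
In each layer the seepage velocity is v_i = q/n_i, so the layer transit time is t_i = b_i·n_i / q:
  layer 1 (clay): t_1 = 9.89 × 0.06 / 7.718e-06 = 76888 d
  layer 2 (coarse sand): t_2 = 4.74 × 0.21 / 7.718e-06 = 1.290e+05 d
  layer 3 (karst limestone): t_3 = 7.67 × 0.03 / 7.718e-06 = 29815 d
Total t = Σ t_i = 2.357e+05 days = 645.3 years.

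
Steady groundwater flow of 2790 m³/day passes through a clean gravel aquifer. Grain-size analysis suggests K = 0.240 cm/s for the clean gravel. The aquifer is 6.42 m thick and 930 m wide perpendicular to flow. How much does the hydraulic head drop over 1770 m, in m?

Convert K: 0.240 cm/s × 864 = 207.4 m/day.
Cross-sectional area A = 930 × 6.42 = 5971 m².
From Q = K·A·i, i = Q / (K·A) = 2790 / (207.4 × 5971) = 0.002254.
Head loss Δh = i · L = 0.002254 × 1770 = 3.989 m.

3.99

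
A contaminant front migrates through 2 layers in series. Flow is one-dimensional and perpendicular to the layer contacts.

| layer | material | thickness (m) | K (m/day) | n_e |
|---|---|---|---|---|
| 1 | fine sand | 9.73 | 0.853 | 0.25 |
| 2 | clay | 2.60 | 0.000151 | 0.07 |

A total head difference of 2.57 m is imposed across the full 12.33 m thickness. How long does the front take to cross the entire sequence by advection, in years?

48.0

With flow normal to the layers, continuity requires the same specific discharge q through every layer.
Σ(b_i/K_i) = 9.73/0.853 + 2.60/0.000151 = 17230 d.
q = Δh / Σ(b_i/K_i) = 2.57 / 17230 = 0.0001492 m/day.
In each layer the seepage velocity is v_i = q/n_i, so the layer transit time is t_i = b_i·n_i / q:
  layer 1 (fine sand): t_1 = 9.73 × 0.25 / 0.0001492 = 16308 d
  layer 2 (clay): t_2 = 2.60 × 0.07 / 0.0001492 = 1220 d
Total t = Σ t_i = 17528 days = 47.99 years.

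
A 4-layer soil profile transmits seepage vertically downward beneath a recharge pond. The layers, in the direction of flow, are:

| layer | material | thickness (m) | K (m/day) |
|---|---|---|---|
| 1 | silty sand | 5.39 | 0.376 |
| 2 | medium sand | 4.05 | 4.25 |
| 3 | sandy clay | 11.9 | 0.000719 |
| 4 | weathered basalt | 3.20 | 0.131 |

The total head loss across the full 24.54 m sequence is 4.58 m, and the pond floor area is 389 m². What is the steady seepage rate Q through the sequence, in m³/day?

Flow is perpendicular to layering, so the layers act in series and the equivalent K is the thickness-weighted harmonic mean.
Total thickness L = 5.39 + 4.05 + 11.9 + 3.20 = 24.54 m.
Σ(b_i/K_i) = 5.39/0.376 + 4.05/4.25 + 11.9/0.000719 + 3.20/0.131 = 16590 d.
K_eq = L / Σ(b_i/K_i) = 24.54 / 16590 = 0.001479 m/day.
Q = K_eq · A · (Δh/L) = 0.001479 × 389 × (4.58/24.54) = 0.1074 m³/day.

0.107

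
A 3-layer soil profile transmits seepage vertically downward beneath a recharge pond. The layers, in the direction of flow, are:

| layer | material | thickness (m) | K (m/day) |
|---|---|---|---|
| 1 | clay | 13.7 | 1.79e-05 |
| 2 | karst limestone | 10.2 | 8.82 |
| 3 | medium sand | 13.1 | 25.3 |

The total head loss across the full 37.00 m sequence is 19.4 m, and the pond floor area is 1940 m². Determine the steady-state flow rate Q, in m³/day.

0.0492

Flow is perpendicular to layering, so the layers act in series and the equivalent K is the thickness-weighted harmonic mean.
Total thickness L = 13.7 + 10.2 + 13.1 = 37.00 m.
Σ(b_i/K_i) = 13.7/1.79e-05 + 10.2/8.82 + 13.1/25.3 = 7.654e+05 d.
K_eq = L / Σ(b_i/K_i) = 37.00 / 7.654e+05 = 4.834e-05 m/day.
Q = K_eq · A · (Δh/L) = 4.834e-05 × 1940 × (19.4/37.00) = 0.04917 m³/day.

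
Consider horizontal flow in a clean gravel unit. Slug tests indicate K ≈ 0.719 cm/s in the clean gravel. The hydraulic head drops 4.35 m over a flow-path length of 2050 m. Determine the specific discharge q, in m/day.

1.32

Convert K: 0.719 cm/s × 864 = 621.2 m/day.
Hydraulic gradient i = Δh / L = 4.35 / 2050 = 0.002122.
Specific discharge q = K · i = 621.2 × 0.002122 = 1.318 m/day.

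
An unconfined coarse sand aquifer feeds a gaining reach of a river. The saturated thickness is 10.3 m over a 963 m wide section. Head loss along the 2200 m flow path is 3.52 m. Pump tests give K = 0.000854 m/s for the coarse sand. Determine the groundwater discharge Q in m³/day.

Convert K: 0.000854 m/s × 86400 = 73.79 m/day.
Cross-sectional area A = 963 × 10.3 = 9919 m².
Hydraulic gradient i = Δh / L = 3.52 / 2200 = 0.001600.
Darcy's law: Q = K · A · i = 73.79 × 9919 × 0.001600 = 1171 m³/day.

1170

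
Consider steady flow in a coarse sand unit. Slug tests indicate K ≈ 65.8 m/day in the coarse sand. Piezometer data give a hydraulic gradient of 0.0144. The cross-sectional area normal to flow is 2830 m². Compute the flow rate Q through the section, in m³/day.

Hydraulic gradient i = 0.0144.
Darcy's law: Q = K · A · i = 65.80 × 2830 × 0.01440 = 2681 m³/day.

2680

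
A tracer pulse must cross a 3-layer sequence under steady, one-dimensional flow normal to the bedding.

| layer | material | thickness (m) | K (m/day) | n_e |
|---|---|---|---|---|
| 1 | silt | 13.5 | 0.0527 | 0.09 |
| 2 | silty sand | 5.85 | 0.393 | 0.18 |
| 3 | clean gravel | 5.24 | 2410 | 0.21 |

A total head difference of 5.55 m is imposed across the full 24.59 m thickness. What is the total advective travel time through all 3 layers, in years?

0.450

With flow normal to the layers, continuity requires the same specific discharge q through every layer.
Σ(b_i/K_i) = 13.5/0.0527 + 5.85/0.393 + 5.24/2410 = 271.1 d.
q = Δh / Σ(b_i/K_i) = 5.55 / 271.1 = 0.02048 m/day.
In each layer the seepage velocity is v_i = q/n_i, so the layer transit time is t_i = b_i·n_i / q:
  layer 1 (silt): t_1 = 13.5 × 0.09 / 0.02048 = 59.34 d
  layer 2 (silty sand): t_2 = 5.85 × 0.18 / 0.02048 = 51.43 d
  layer 3 (clean gravel): t_3 = 5.24 × 0.21 / 0.02048 = 53.74 d
Total t = Σ t_i = 164.5 days = 0.4504 years.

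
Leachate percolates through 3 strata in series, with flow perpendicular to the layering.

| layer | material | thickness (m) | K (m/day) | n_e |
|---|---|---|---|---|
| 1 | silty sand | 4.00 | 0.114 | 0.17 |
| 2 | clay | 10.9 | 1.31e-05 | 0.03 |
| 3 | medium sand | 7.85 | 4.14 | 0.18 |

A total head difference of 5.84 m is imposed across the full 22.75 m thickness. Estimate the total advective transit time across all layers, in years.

With flow normal to the layers, continuity requires the same specific discharge q through every layer.
Σ(b_i/K_i) = 4.00/0.114 + 10.9/1.31e-05 + 7.85/4.14 = 8.321e+05 d.
q = Δh / Σ(b_i/K_i) = 5.84 / 8.321e+05 = 7.018e-06 m/day.
In each layer the seepage velocity is v_i = q/n_i, so the layer transit time is t_i = b_i·n_i / q:
  layer 1 (silty sand): t_1 = 4.00 × 0.17 / 7.018e-06 = 96888 d
  layer 2 (clay): t_2 = 10.9 × 0.03 / 7.018e-06 = 46592 d
  layer 3 (medium sand): t_3 = 7.85 × 0.18 / 7.018e-06 = 2.013e+05 d
Total t = Σ t_i = 3.448e+05 days = 944.0 years.

944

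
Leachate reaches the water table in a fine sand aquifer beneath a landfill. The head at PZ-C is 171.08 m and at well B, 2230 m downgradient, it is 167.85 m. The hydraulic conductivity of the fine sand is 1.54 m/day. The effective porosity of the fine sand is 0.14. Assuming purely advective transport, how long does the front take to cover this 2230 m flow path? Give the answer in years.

Hydraulic gradient i = (171.08 − 167.85) / 2230 = 3.23 / 2230 = 0.001448.
Darcy flux q = K · i = 1.540 × 0.001448 = 0.002231 m/day.
Seepage velocity v = q / n_e = 0.002231 / 0.14 = 0.01593 m/day.
Travel time t = L / v = 2230 / 0.01593 = 1.400e+05 days = 383.2 years.

383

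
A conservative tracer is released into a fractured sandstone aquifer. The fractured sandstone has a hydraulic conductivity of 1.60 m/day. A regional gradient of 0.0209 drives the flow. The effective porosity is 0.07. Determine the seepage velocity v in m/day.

Hydraulic gradient i = 0.0209.
Darcy flux q = K · i = 1.600 × 0.02090 = 0.03344 m/day.
Seepage velocity v = q / n_e = 0.03344 / 0.07 = 0.4777 m/day.

0.478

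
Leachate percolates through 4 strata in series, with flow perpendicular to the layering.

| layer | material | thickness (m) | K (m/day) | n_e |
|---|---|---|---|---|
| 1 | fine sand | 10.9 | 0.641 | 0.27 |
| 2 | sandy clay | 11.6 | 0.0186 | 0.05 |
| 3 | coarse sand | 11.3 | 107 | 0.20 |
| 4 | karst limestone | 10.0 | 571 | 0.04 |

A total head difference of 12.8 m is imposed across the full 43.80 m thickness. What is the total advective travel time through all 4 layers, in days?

310

With flow normal to the layers, continuity requires the same specific discharge q through every layer.
Σ(b_i/K_i) = 10.9/0.641 + 11.6/0.0186 + 11.3/107 + 10.0/571 = 640.8 d.
q = Δh / Σ(b_i/K_i) = 12.8 / 640.8 = 0.01998 m/day.
In each layer the seepage velocity is v_i = q/n_i, so the layer transit time is t_i = b_i·n_i / q:
  layer 1 (fine sand): t_1 = 10.9 × 0.27 / 0.01998 = 147.3 d
  layer 2 (sandy clay): t_2 = 11.6 × 0.05 / 0.01998 = 29.04 d
  layer 3 (coarse sand): t_3 = 11.3 × 0.20 / 0.01998 = 113.1 d
  layer 4 (karst limestone): t_4 = 10.0 × 0.04 / 0.01998 = 20.02 d
Total t = Σ t_i = 309.5 days.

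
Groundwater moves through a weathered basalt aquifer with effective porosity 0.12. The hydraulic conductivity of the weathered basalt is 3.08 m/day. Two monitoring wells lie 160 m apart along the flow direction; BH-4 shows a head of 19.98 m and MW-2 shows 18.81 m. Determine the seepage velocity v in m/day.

Hydraulic gradient i = (19.98 − 18.81) / 160 = 1.17 / 160 = 0.007312.
Darcy flux q = K · i = 3.080 × 0.007312 = 0.02252 m/day.
Seepage velocity v = q / n_e = 0.02252 / 0.12 = 0.1877 m/day.

0.188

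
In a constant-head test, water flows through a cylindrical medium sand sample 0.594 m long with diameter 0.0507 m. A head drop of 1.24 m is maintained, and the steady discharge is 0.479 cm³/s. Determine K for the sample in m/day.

Cross-sectional area A = π·(d/2)² = π × (0.0507/2)² = 0.002019 m².
Convert discharge: 0.479 cm³/s = 4.790e-07 m³/s.
Darcy's law rearranged: K = Q·L / (A·Δh) = 4.790e-07 × 0.594 / (0.002019 × 1.24) = 0.0001137 m/s = 9.820 m/day.

9.82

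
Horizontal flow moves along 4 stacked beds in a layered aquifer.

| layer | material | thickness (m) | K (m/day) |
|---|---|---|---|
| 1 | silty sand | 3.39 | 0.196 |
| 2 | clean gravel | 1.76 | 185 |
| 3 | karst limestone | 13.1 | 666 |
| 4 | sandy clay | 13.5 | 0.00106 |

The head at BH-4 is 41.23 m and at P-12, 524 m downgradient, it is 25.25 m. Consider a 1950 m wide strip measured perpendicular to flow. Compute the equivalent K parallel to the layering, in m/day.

Flow is parallel to layering, so each bed carries its own Darcy discharge and the transmissivities add.
Σ(K_i·b_i) = 0.196×3.39 + 185×1.76 + 666×13.1 + 0.00106×13.5 = 9051 m²/day.
Total thickness b = 31.75 m, so K_eq = Σ(K_i·b_i)/b = 285.1 m/day.

285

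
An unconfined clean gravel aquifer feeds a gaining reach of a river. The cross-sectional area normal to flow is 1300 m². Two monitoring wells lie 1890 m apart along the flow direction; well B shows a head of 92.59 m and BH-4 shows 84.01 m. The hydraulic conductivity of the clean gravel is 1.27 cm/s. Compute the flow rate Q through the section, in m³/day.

Convert K: 1.27 cm/s × 864 = 1097 m/day.
Hydraulic gradient i = (92.59 − 84.01) / 1890 = 8.58 / 1890 = 0.004540.
Darcy's law: Q = K · A · i = 1097 × 1300 × 0.004540 = 6476 m³/day.

6480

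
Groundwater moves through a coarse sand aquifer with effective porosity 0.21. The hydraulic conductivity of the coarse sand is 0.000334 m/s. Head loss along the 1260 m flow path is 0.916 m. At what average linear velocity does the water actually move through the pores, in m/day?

0.0999

Convert K: 0.000334 m/s × 86400 = 28.86 m/day.
Hydraulic gradient i = Δh / L = 0.916 / 1260 = 0.0007270.
Darcy flux q = K · i = 28.86 × 0.0007270 = 0.02098 m/day.
Seepage velocity v = q / n_e = 0.02098 / 0.21 = 0.09990 m/day.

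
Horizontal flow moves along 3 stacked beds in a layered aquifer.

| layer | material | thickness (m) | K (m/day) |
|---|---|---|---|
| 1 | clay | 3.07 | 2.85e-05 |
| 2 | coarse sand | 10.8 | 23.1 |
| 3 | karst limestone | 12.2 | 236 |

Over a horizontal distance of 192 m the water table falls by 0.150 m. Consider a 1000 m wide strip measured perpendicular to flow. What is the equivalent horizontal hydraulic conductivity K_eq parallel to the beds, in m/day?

Flow is parallel to layering, so each bed carries its own Darcy discharge and the transmissivities add.
Σ(K_i·b_i) = 2.85e-05×3.07 + 23.1×10.8 + 236×12.2 = 3129 m²/day.
Total thickness b = 26.07 m, so K_eq = Σ(K_i·b_i)/b = 120.0 m/day.

120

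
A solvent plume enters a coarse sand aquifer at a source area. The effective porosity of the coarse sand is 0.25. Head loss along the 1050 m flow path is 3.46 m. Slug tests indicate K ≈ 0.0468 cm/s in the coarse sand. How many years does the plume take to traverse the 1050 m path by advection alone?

5.39

Convert K: 0.0468 cm/s × 864 = 40.44 m/day.
Hydraulic gradient i = Δh / L = 3.46 / 1050 = 0.003295.
Darcy flux q = K · i = 40.44 × 0.003295 = 0.1332 m/day.
Seepage velocity v = q / n_e = 0.1332 / 0.25 = 0.5330 m/day.
Travel time t = L / v = 1050 / 0.5330 = 1970 days = 5.394 years.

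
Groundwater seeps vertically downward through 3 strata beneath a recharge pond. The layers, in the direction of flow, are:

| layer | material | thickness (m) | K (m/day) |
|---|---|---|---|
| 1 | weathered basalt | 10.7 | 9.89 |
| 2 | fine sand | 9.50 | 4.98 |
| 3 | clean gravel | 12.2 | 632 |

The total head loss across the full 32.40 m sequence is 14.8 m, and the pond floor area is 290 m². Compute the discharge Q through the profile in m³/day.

1430

Flow is perpendicular to layering, so the layers act in series and the equivalent K is the thickness-weighted harmonic mean.
Total thickness L = 10.7 + 9.50 + 12.2 = 32.40 m.
Σ(b_i/K_i) = 10.7/9.89 + 9.50/4.98 + 12.2/632 = 3.009 d.
K_eq = L / Σ(b_i/K_i) = 32.40 / 3.009 = 10.77 m/day.
Q = K_eq · A · (Δh/L) = 10.77 × 290 × (14.8/32.40) = 1426 m³/day.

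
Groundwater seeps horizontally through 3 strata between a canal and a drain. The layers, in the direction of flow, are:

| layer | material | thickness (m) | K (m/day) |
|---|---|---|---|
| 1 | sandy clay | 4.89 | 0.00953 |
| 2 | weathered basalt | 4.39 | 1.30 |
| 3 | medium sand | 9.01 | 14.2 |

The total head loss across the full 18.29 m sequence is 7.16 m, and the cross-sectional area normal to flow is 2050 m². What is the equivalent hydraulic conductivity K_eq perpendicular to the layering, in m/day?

Flow is perpendicular to layering, so the layers act in series and the equivalent K is the thickness-weighted harmonic mean.
Total thickness L = 4.89 + 4.39 + 9.01 = 18.29 m.
Σ(b_i/K_i) = 4.89/0.00953 + 4.39/1.30 + 9.01/14.2 = 517.1 d.
K_eq = L / Σ(b_i/K_i) = 18.29 / 517.1 = 0.03537 m/day.

0.0354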